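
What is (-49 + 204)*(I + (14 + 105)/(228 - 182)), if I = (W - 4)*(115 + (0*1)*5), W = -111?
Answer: -94275805/46 ≈ -2.0495e+6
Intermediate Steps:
I = -13225 (I = (-111 - 4)*(115 + (0*1)*5) = -115*(115 + 0*5) = -115*(115 + 0) = -115*115 = -13225)
(-49 + 204)*(I + (14 + 105)/(228 - 182)) = (-49 + 204)*(-13225 + (14 + 105)/(228 - 182)) = 155*(-13225 + 119/46) = 155*(-608231/46) = -94275805/46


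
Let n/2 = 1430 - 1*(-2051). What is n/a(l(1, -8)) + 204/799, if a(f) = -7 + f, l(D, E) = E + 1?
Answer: -163523/329 ≈ -497.03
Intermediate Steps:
l(D, E) = 1 + E
n = 6962 (n = 2*(1430 - 1*(-2051)) = 2*(1430 + 2051) = 2*3481 = 6962)
n/a(l(1, -8)) + 204/799 = 6962/(-7 + (1 - 8)) + 204/799 = 6962/(-7 - 7) + 204*(1/799) = 6962/(-14) + 12/47 = 6962*(-1/14) + 12/47 = -3481/7 + 12/47 = -163523/329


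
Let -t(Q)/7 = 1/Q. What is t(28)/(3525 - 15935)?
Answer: 1/49640 ≈ 2.0145e-5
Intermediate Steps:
t(Q) = -7/Q
t(28)/(3525 - 15935) = (-7/28)/(3525 - 15935) = -7*1/28/(-12410) = -¼*(-1/12410) = 1/49640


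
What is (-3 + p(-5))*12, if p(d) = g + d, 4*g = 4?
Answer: -84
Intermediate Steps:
g = 1 (g = (1/4)*4 = 1)
p(d) = 1 + d
(-3 + p(-5))*12 = (-3 + (1 - 5))*12 = (-3 - 4)*12 = -7*12 = -84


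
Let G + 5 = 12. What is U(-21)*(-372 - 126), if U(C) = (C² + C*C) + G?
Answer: -442722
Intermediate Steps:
G = 7 (G = -5 + 12 = 7)
U(C) = 7 + 2*C² (U(C) = (C² + C*C) + 7 = (C² + C²) + 7 = 2*C² + 7 = 7 + 2*C²)
U(-21)*(-372 - 126) = (7 + 2*(-21)²)*(-372 - 126) = (7 + 2*441)*(-498) = (7 + 882)*(-498) = 889*(-498) = -442722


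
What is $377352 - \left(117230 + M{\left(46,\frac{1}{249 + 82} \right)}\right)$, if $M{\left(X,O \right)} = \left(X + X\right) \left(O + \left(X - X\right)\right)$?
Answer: $\frac{86100290}{331} \approx 2.6012 \cdot 10^{5}$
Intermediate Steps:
$M{\left(X,O \right)} = 2 O X$ ($M{\left(X,O \right)} = 2 X \left(O + 0\right) = 2 X O = 2 O X$)
$377352 - \left(117230 + M{\left(46,\frac{1}{249 + 82} \right)}\right) = 377352 - \left(117230 + 2 \frac{1}{249 + 82} \cdot 46\right) = 377352 - \left(117230 + 2 \cdot \frac{1}{331} \cdot 46\right) = 377352 - \left(117230 + \frac{92}{331}\right) = 377352 - \frac{38803222}{331} = \frac{86100290}{331}$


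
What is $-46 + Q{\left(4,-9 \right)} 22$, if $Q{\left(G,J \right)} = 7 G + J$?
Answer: $372$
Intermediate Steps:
$Q{\left(G,J \right)} = J + 7 G$
$-46 + Q{\left(4,-9 \right)} 22 = -46 + \left(-9 + 7 \cdot 4\right) 22 = -46 + \left(-9 + 28\right) 22 = -46 + 19 \cdot 22 = -46 + 418 = 372$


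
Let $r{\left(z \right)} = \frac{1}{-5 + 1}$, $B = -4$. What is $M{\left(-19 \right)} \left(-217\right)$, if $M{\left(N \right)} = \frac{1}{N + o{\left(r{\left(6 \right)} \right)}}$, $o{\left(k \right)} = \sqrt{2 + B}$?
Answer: $\frac{4123}{363} + \frac{217 i \sqrt{2}}{363} \approx 11.358 + 0.84541 i$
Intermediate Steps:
$r{\left(z \right)} = - \frac{1}{4}$ ($r{\left(z \right)} = \frac{1}{-4} = - \frac{1}{4}$)
$o{\left(k \right)} = i \sqrt{2}$ ($o{\left(k \right)} = \sqrt{2 - 4} = \sqrt{-2} = i \sqrt{2}$)
$M{\left(N \right)} = \frac{1}{N + i \sqrt{2}}$
$M{\left(-19 \right)} \left(-217\right) = \frac{1}{-19 + i \sqrt{2}} \left(-217\right) = - \frac{217}{-19 + i \sqrt{2}}$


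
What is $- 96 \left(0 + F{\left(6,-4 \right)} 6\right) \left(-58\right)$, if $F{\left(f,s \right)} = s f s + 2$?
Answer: $3273984$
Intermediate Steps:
$F{\left(f,s \right)} = 2 + f s^{2}$ ($F{\left(f,s \right)} = f s s + 2 = f s^{2} + 2 = 2 + f s^{2}$)
$- 96 \left(0 + F{\left(6,-4 \right)} 6\right) \left(-58\right) = - 96 \left(0 + \left(2 + 6 \left(-4\right)^{2}\right) 6\right) \left(-58\right) = - 96 \left(0 + \left(2 + 6 \cdot 16\right) 6\right) \left(-58\right) = - 96 \left(0 + \left(2 + 96\right) 6\right) \left(-58\right) = - 96 \left(0 + 98 \cdot 6\right) \left(-58\right) = - 96 \left(0 + 588\right) \left(-58\right) = \left(-96\right) 588 \left(-58\right) = \left(-56448\right) \left(-58\right) = 3273984$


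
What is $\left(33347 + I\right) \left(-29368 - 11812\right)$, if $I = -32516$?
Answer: $-34220580$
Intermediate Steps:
$\left(33347 + I\right) \left(-29368 - 11812\right) = \left(33347 - 32516\right) \left(-29368 - 11812\right) = 831 \left(-41180\right) = -34220580$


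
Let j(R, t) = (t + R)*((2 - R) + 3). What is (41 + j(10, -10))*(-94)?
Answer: -3854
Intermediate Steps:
j(R, t) = (5 - R)*(R + t) (j(R, t) = (R + t)*(5 - R) = (5 - R)*(R + t))
(41 + j(10, -10))*(-94) = (41 + (-1*10² + 5*10 + 5*(-10) - 1*10*(-10)))*(-94) = (41 + (-1*100 + 50 - 50 + 100))*(-94) = (41 + (-100 + 50 - 50 + 100))*(-94) = (41 + 0)*(-94) = 41*(-94) = -3854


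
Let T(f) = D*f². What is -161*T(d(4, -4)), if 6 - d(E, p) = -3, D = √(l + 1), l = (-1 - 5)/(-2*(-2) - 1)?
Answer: -13041*I ≈ -13041.0*I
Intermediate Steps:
l = -2 (l = -6/(4 - 1) = -6/3 = -6*⅓ = -2)
D = I (D = √(-2 + 1) = √(-1) = I ≈ 1.0*I)
d(E, p) = 9 (d(E, p) = 6 - 1*(-3) = 6 + 3 = 9)
T(f) = I*f²
-161*T(d(4, -4)) = -161*I*9² = -161*I*81 = -13041*I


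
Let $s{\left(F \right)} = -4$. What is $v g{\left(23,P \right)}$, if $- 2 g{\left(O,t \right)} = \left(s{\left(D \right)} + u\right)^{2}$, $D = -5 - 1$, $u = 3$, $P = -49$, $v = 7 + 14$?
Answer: $- \frac{21}{2} \approx -10.5$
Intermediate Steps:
$v = 21$
$D = -6$ ($D = -5 - 1 = -6$)
$g{\left(O,t \right)} = - \frac{1}{2}$ ($g{\left(O,t \right)} = - \frac{\left(-4 + 3\right)^{2}}{2} = - \frac{\left(-1\right)^{2}}{2} = \left(- \frac{1}{2}\right) 1 = - \frac{1}{2}$)
$v g{\left(23,P \right)} = 21 \left(- \frac{1}{2}\right) = - \frac{21}{2}$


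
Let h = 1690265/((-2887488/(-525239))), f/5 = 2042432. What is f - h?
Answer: 28599696355745/2887488 ≈ 9.9047e+6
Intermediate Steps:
f = 10212160 (f = 5*2042432 = 10212160)
h = 887793098335/2887488 (h = 1690265/((-2887488*(-1/525239))) = 1690265/(2887488/525239) = 1690265*(525239/2887488) = 887793098335/2887488 ≈ 3.0746e+5)
f - h = 10212160 - 1*887793098335/2887488 = 10212160 - 887793098335/2887488 = 28599696355745/2887488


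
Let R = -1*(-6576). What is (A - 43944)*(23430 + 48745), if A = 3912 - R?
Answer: -3363932400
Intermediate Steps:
R = 6576
A = -2664 (A = 3912 - 1*6576 = 3912 - 6576 = -2664)
(A - 43944)*(23430 + 48745) = (-2664 - 43944)*(23430 + 48745) = -46608*72175 = -3363932400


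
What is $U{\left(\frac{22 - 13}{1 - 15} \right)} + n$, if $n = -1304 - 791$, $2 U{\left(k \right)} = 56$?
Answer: $-2067$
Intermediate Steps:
$U{\left(k \right)} = 28$ ($U{\left(k \right)} = \frac{1}{2} \cdot 56 = 28$)
$n = -2095$ ($n = -1304 - 791 = -2095$)
$U{\left(\frac{22 - 13}{1 - 15} \right)} + n = 28 - 2095 = -2067$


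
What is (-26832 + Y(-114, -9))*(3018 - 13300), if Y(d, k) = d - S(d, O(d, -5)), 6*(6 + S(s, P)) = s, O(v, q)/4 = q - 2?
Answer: 276801722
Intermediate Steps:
O(v, q) = -8 + 4*q (O(v, q) = 4*(q - 2) = 4*(-2 + q) = -8 + 4*q)
S(s, P) = -6 + s/6
Y(d, k) = 6 + 5*d/6 (Y(d, k) = d - (-6 + d/6) = d + (6 - d/6) = 6 + 5*d/6)
(-26832 + Y(-114, -9))*(3018 - 13300) = (-26832 + (6 + (⅚)*(-114)))*(3018 - 13300) = (-26832 + (6 - 95))*(-10282) = (-26832 - 89)*(-10282) = -26921*(-10282) = 276801722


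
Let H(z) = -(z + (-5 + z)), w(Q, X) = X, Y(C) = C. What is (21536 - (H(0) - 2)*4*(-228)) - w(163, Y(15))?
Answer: 24257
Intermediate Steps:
H(z) = 5 - 2*z (H(z) = -(-5 + 2*z) = 5 - 2*z)
(21536 - (H(0) - 2)*4*(-228)) - w(163, Y(15)) = (21536 - ((5 - 2*0) - 2)*4*(-228)) - 1*15 = (21536 - ((5 + 0) - 2)*4*(-228)) - 15 = (21536 - (5 - 2)*4*(-228)) - 15 = (21536 - 3*4*(-228)) - 15 = (21536 - 12*(-228)) - 15 = (21536 - 1*(-2736)) - 15 = (21536 + 2736) - 15 = 24272 - 15 = 24257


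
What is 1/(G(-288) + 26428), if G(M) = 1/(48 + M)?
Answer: 240/6342719 ≈ 3.7839e-5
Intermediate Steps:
1/(G(-288) + 26428) = 1/(1/(48 - 288) + 26428) = 1/(1/(-240) + 26428) = 1/(-1/240 + 26428) = 1/(6342719/240) = 240/6342719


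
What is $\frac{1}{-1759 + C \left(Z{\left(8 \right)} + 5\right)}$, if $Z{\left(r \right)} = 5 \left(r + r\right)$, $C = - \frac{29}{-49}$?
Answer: $- \frac{49}{83726} \approx -0.00058524$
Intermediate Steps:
$C = \frac{29}{49}$ ($C = \left(-29\right) \left(- \frac{1}{49}\right) = \frac{29}{49} \approx 0.59184$)
$Z{\left(r \right)} = 10 r$ ($Z{\left(r \right)} = 5 \cdot 2 r = 10 r$)
$\frac{1}{-1759 + C \left(Z{\left(8 \right)} + 5\right)} = \frac{1}{-1759 + \frac{29 \left(10 \cdot 8 + 5\right)}{49}} = \frac{1}{-1759 + \frac{29 \left(80 + 5\right)}{49}} = \frac{1}{-1759 + \frac{29}{49} \cdot 85} = \frac{1}{-1759 + \frac{2465}{49}} = \frac{1}{- \frac{83726}{49}} = - \frac{49}{83726}$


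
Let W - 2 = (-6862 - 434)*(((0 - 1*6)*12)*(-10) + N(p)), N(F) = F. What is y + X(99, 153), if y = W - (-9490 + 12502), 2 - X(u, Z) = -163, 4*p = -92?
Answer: -5088157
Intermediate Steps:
p = -23 (p = (¼)*(-92) = -23)
X(u, Z) = 165 (X(u, Z) = 2 - 1*(-163) = 2 + 163 = 165)
W = -5085310 (W = 2 + (-6862 - 434)*(((0 - 1*6)*12)*(-10) - 23) = 2 - 7296*(((0 - 6)*12)*(-10) - 23) = 2 - 7296*(-6*12*(-10) - 23) = 2 - 7296*(-72*(-10) - 23) = 2 - 7296*(720 - 23) = 2 - 7296*697 = 2 - 5085312 = -5085310)
y = -5088322 (y = -5085310 - (-9490 + 12502) = -5085310 - 1*3012 = -5085310 - 3012 = -5088322)
y + X(99, 153) = -5088322 + 165 = -5088157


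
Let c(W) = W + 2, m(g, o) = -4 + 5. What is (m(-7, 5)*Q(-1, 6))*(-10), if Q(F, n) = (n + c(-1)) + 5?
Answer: -120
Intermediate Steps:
m(g, o) = 1
c(W) = 2 + W
Q(F, n) = 6 + n (Q(F, n) = (n + (2 - 1)) + 5 = (n + 1) + 5 = (1 + n) + 5 = 6 + n)
(m(-7, 5)*Q(-1, 6))*(-10) = (1*(6 + 6))*(-10) = (1*12)*(-10) = 12*(-10) = -120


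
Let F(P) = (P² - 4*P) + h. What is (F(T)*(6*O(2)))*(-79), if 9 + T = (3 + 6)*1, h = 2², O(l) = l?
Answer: -3792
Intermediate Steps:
h = 4
T = 0 (T = -9 + (3 + 6)*1 = -9 + 9*1 = -9 + 9 = 0)
F(P) = 4 + P² - 4*P (F(P) = (P² - 4*P) + 4 = 4 + P² - 4*P)
(F(T)*(6*O(2)))*(-79) = ((4 + 0² - 4*0)*(6*2))*(-79) = ((4 + 0 + 0)*12)*(-79) = (4*12)*(-79) = 48*(-79) = -3792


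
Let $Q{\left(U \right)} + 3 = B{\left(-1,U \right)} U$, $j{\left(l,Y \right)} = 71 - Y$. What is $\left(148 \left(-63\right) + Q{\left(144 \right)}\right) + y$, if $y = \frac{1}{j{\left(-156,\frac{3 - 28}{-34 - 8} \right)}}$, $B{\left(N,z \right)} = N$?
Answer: $- \frac{28005705}{2957} \approx -9471.0$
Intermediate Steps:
$y = \frac{42}{2957}$ ($y = \frac{1}{71 - \frac{3 - 28}{-34 - 8}} = \frac{1}{71 - - \frac{25}{-42}} = \frac{1}{71 - \left(-25\right) \left(- \frac{1}{42}\right)} = \frac{1}{71 - \frac{25}{42}} = \frac{1}{\frac{2957}{42}} = \frac{42}{2957} \approx 0.014204$)
$Q{\left(U \right)} = -3 - U$
$\left(148 \left(-63\right) + Q{\left(144 \right)}\right) + y = \left(148 \left(-63\right) - 147\right) + \frac{42}{2957} = \left(-9324 - 147\right) + \frac{42}{2957} = -9471 + \frac{42}{2957} = - \frac{28005705}{2957}$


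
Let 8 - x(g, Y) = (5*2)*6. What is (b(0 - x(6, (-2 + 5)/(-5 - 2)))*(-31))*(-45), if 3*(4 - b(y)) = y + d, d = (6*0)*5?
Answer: -18600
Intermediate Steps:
x(g, Y) = -52 (x(g, Y) = 8 - 5*2*6 = 8 - 10*6 = 8 - 1*60 = 8 - 60 = -52)
d = 0 (d = 0*5 = 0)
b(y) = 4 - y/3 (b(y) = 4 - (y + 0)/3 = 4 - y/3)
(b(0 - x(6, (-2 + 5)/(-5 - 2)))*(-31))*(-45) = ((4 - (0 - 1*(-52))/3)*(-31))*(-45) = ((4 - (0 + 52)/3)*(-31))*(-45) = ((4 - ⅓*52)*(-31))*(-45) = ((4 - 52/3)*(-31))*(-45) = -40/3*(-31)*(-45) = (1240/3)*(-45) = -18600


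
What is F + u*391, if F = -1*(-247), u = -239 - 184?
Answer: -165146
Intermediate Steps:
u = -423
F = 247
F + u*391 = 247 - 423*391 = 247 - 165393 = -165146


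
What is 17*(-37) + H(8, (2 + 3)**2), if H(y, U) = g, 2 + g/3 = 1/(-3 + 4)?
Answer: -632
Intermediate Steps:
g = -3 (g = -6 + 3/(-3 + 4) = -6 + 3/1 = -6 + 3*1 = -6 + 3 = -3)
H(y, U) = -3
17*(-37) + H(8, (2 + 3)**2) = 17*(-37) - 3 = -629 - 3 = -632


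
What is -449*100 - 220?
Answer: -45120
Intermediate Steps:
-449*100 - 220 = -44900 - 220 = -45120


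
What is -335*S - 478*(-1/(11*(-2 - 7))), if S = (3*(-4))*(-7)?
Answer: -2786338/99 ≈ -28145.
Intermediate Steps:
S = 84 (S = -12*(-7) = 84)
-335*S - 478*(-1/(11*(-2 - 7))) = -335/(1/84) - 478*(-1/(11*(-2 - 7))) = -335/1/84 - 478/((-(-9)*11)) = -335*84 - 478/((-1*(-99))) = -28140 - 478/99 = -2786338/99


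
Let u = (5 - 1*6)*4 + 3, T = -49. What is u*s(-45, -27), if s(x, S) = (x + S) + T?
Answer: 121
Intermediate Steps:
s(x, S) = -49 + S + x (s(x, S) = (x + S) - 49 = (S + x) - 49 = -49 + S + x)
u = -1 (u = (5 - 6)*4 + 3 = -1*4 + 3 = -4 + 3 = -1)
u*s(-45, -27) = -(-49 - 27 - 45) = -1*(-121) = 121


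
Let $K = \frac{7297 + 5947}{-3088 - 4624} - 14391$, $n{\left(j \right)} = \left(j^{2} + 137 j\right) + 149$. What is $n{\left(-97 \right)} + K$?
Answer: $- \frac{34942527}{1928} \approx -18124.0$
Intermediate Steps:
$n{\left(j \right)} = 149 + j^{2} + 137 j$
$K = - \frac{27749159}{1928}$ ($K = \frac{13244}{-7712} - 14391 = 13244 \left(- \frac{1}{7712}\right) - 14391 = - \frac{3311}{1928} - 14391 = - \frac{27749159}{1928} \approx -14393.0$)
$n{\left(-97 \right)} + K = \left(149 + \left(-97\right)^{2} + 137 \left(-97\right)\right) - \frac{27749159}{1928} = \left(149 + 9409 - 13289\right) - \frac{27749159}{1928} = -3731 - \frac{27749159}{1928} = - \frac{34942527}{1928}$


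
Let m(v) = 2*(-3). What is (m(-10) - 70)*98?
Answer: -7448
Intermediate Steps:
m(v) = -6
(m(-10) - 70)*98 = (-6 - 70)*98 = -76*98 = -7448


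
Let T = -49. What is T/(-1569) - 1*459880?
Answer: -721551671/1569 ≈ -4.5988e+5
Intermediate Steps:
T/(-1569) - 1*459880 = -49/(-1569) - 1*459880 = -1/1569*(-49) - 459880 = 49/1569 - 459880 = -721551671/1569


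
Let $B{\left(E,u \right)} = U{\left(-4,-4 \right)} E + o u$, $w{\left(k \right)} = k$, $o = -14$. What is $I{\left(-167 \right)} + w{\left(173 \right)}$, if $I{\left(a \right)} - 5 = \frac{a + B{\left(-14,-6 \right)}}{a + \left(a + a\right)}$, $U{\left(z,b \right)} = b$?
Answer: $\frac{29735}{167} \approx 178.05$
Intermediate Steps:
$B{\left(E,u \right)} = - 14 u - 4 E$ ($B{\left(E,u \right)} = - 4 E - 14 u = - 14 u - 4 E$)
$I{\left(a \right)} = 5 + \frac{140 + a}{3 a}$ ($I{\left(a \right)} = 5 + \frac{a - -140}{a + \left(a + a\right)} = 5 + \frac{a + \left(84 + 56\right)}{a + 2 a} = 5 + \frac{a + 140}{3 a} = 5 + \left(140 + a\right) \frac{1}{3 a} = 5 + \frac{140 + a}{3 a}$)
$I{\left(-167 \right)} + w{\left(173 \right)} = \frac{4 \left(35 + 4 \left(-167\right)\right)}{3 \left(-167\right)} + 173 = \frac{4}{3} \left(- \frac{1}{167}\right) \left(35 - 668\right) + 173 = \frac{4}{3} \left(- \frac{1}{167}\right) \left(-633\right) + 173 = \frac{844}{167} + 173 = \frac{29735}{167}$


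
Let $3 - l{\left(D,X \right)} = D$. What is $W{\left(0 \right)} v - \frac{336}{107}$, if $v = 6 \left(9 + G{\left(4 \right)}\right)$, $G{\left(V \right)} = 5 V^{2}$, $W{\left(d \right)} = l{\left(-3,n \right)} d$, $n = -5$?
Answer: $- \frac{336}{107} \approx -3.1402$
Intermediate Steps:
$l{\left(D,X \right)} = 3 - D$
$W{\left(d \right)} = 6 d$ ($W{\left(d \right)} = \left(3 - -3\right) d = \left(3 + 3\right) d = 6 d$)
$v = 534$ ($v = 6 \left(9 + 5 \cdot 4^{2}\right) = 6 \left(9 + 5 \cdot 16\right) = 6 \left(9 + 80\right) = 6 \cdot 89 = 534$)
$W{\left(0 \right)} v - \frac{336}{107} = 6 \cdot 0 \cdot 534 - \frac{336}{107} = 0 \cdot 534 - \frac{336}{107} = 0 - \frac{336}{107} = - \frac{336}{107}$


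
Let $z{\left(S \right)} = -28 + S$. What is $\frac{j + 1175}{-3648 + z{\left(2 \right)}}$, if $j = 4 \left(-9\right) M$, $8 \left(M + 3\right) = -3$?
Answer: $- \frac{2593}{7348} \approx -0.35289$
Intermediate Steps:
$M = - \frac{27}{8}$ ($M = -3 + \frac{1}{8} \left(-3\right) = -3 - \frac{3}{8} = - \frac{27}{8} \approx -3.375$)
$j = \frac{243}{2}$ ($j = 4 \left(-9\right) \left(- \frac{27}{8}\right) = \left(-36\right) \left(- \frac{27}{8}\right) = \frac{243}{2} \approx 121.5$)
$\frac{j + 1175}{-3648 + z{\left(2 \right)}} = \frac{\frac{243}{2} + 1175}{-3648 + \left(-28 + 2\right)} = \frac{2593}{2 \left(-3648 - 26\right)} = \frac{2593}{2 \left(-3674\right)} = \frac{2593}{2} \left(- \frac{1}{3674}\right) = - \frac{2593}{7348}$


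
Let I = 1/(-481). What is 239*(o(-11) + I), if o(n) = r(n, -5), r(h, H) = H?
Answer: -575034/481 ≈ -1195.5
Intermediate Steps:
I = -1/481 ≈ -0.0020790
o(n) = -5
239*(o(-11) + I) = 239*(-5 - 1/481) = 239*(-2406/481) = -575034/481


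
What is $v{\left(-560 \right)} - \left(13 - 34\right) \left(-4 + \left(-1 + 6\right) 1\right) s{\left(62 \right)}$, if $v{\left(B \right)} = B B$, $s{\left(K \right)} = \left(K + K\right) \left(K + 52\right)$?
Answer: $610456$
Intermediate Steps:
$s{\left(K \right)} = 2 K \left(52 + K\right)$
$v{\left(B \right)} = B^{2}$
$v{\left(-560 \right)} - \left(13 - 34\right) \left(-4 + \left(-1 + 6\right) 1\right) s{\left(62 \right)} = \left(-560\right)^{2} - \left(13 - 34\right) \left(-4 + \left(-1 + 6\right) 1\right) 2 \cdot 62 \left(52 + 62\right) = 313600 - - 21 \left(-4 + 5 \cdot 1\right) 2 \cdot 62 \cdot 114 = 313600 - - 21 \left(-4 + 5\right) 14136 = 313600 - \left(-21\right) 1 \cdot 14136 = 313600 - \left(-21\right) 14136 = 313600 - -296856 = 313600 + 296856 = 610456$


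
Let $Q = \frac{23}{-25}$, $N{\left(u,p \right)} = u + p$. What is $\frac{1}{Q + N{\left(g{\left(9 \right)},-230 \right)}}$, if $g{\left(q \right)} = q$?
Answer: $- \frac{25}{5548} \approx -0.0045061$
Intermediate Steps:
$N{\left(u,p \right)} = p + u$
$Q = - \frac{23}{25}$ ($Q = 23 \left(- \frac{1}{25}\right) = - \frac{23}{25} \approx -0.92$)
$\frac{1}{Q + N{\left(g{\left(9 \right)},-230 \right)}} = \frac{1}{- \frac{23}{25} + \left(-230 + 9\right)} = \frac{1}{- \frac{23}{25} - 221} = \frac{1}{- \frac{5548}{25}} = - \frac{25}{5548}$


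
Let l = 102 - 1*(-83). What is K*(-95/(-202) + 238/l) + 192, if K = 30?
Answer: 914457/3737 ≈ 244.70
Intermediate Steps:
l = 185 (l = 102 + 83 = 185)
K*(-95/(-202) + 238/l) + 192 = 30*(-95/(-202) + 238/185) + 192 = 30*(-95*(-1/202) + 238*(1/185)) + 192 = 30*(95/202 + 238/185) + 192 = 30*(65651/37370) + 192 = 196953/3737 + 192 = 914457/3737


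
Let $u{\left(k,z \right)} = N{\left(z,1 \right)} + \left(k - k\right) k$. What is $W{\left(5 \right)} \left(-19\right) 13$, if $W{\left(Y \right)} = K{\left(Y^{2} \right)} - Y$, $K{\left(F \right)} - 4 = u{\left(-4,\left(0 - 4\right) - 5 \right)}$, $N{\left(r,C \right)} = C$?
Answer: $0$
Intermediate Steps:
$u{\left(k,z \right)} = 1$ ($u{\left(k,z \right)} = 1 + \left(k - k\right) k = 1 + 0 k = 1 + 0 = 1$)
$K{\left(F \right)} = 5$ ($K{\left(F \right)} = 4 + 1 = 5$)
$W{\left(Y \right)} = 5 - Y$
$W{\left(5 \right)} \left(-19\right) 13 = \left(5 - 5\right) \left(-19\right) 13 = 0 \left(-19\right) 13 = 0 \cdot 13 = 0$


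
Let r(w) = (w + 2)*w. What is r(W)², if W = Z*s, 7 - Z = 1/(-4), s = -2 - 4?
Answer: 52142841/16 ≈ 3.2589e+6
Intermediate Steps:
s = -6
Z = 29/4 (Z = 7 - 1/(-4) = 7 - 1*(-¼) = 7 + ¼ = 29/4 ≈ 7.2500)
W = -87/2 (W = (29/4)*(-6) = -87/2 ≈ -43.500)
r(w) = w*(2 + w) (r(w) = (2 + w)*w = w*(2 + w))
r(W)² = (-87*(2 - 87/2)/2)² = (-87/2*(-83/2))² = (7221/4)² = 52142841/16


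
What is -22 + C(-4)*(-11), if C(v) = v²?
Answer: -198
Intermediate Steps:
-22 + C(-4)*(-11) = -22 + (-4)²*(-11) = -22 + 16*(-11) = -22 - 176 = -198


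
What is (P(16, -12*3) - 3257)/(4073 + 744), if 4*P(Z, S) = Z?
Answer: -3253/4817 ≈ -0.67532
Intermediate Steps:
P(Z, S) = Z/4
(P(16, -12*3) - 3257)/(4073 + 744) = ((¼)*16 - 3257)/(4073 + 744) = (4 - 3257)/4817 = -3253*1/4817 = -3253/4817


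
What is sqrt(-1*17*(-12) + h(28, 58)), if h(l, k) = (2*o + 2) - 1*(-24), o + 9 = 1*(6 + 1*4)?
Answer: 2*sqrt(58) ≈ 15.232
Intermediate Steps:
o = 1 (o = -9 + 1*(6 + 1*4) = -9 + 1*(6 + 4) = -9 + 1*10 = -9 + 10 = 1)
h(l, k) = 28 (h(l, k) = (2*1 + 2) - 1*(-24) = (2 + 2) + 24 = 4 + 24 = 28)
sqrt(-1*17*(-12) + h(28, 58)) = sqrt(-1*17*(-12) + 28) = sqrt(-17*(-12) + 28) = sqrt(204 + 28) = sqrt(232) = 2*sqrt(58)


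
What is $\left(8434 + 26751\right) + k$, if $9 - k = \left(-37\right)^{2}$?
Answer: $33825$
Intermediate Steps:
$k = -1360$ ($k = 9 - \left(-37\right)^{2} = 9 - 1369 = -1360$)
$\left(8434 + 26751\right) + k = \left(8434 + 26751\right) - 1360 = 35185 - 1360 = 33825$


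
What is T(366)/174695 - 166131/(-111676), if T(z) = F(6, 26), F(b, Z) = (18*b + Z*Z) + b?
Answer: 5822095817/3901847764 ≈ 1.4921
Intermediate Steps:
F(b, Z) = Z² + 19*b (F(b, Z) = (18*b + Z²) + b = (Z² + 18*b) + b = Z² + 19*b)
T(z) = 790 (T(z) = 26² + 19*6 = 676 + 114 = 790)
T(366)/174695 - 166131/(-111676) = 790/174695 - 166131/(-111676) = 790*(1/174695) - 166131*(-1/111676) = 158/34939 + 166131/111676 = 5822095817/3901847764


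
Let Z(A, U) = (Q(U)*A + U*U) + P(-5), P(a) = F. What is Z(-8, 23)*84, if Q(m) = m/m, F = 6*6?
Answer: 46788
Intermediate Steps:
F = 36
Q(m) = 1
P(a) = 36
Z(A, U) = 36 + A + U**2 (Z(A, U) = (1*A + U*U) + 36 = (A + U**2) + 36 = 36 + A + U**2)
Z(-8, 23)*84 = (36 - 8 + 23**2)*84 = (36 - 8 + 529)*84 = 557*84 = 46788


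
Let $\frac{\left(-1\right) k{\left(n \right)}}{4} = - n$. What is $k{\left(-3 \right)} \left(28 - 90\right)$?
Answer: $744$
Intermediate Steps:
$k{\left(n \right)} = 4 n$ ($k{\left(n \right)} = - 4 \left(- n\right) = 4 n$)
$k{\left(-3 \right)} \left(28 - 90\right) = 4 \left(-3\right) \left(28 - 90\right) = \left(-12\right) \left(-62\right) = 744$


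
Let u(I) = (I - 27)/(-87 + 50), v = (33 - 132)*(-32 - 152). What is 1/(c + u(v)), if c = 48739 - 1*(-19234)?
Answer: 37/2496812 ≈ 1.4819e-5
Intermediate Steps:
v = 18216 (v = -99*(-184) = 18216)
c = 67973 (c = 48739 + 19234 = 67973)
u(I) = 27/37 - I/37 (u(I) = (-27 + I)/(-37) = (-27 + I)*(-1/37) = 27/37 - I/37)
1/(c + u(v)) = 1/(67973 + (27/37 - 1/37*18216)) = 1/(67973 + (27/37 - 18216/37)) = 1/(67973 - 18189/37) = 1/(2496812/37) = 37/2496812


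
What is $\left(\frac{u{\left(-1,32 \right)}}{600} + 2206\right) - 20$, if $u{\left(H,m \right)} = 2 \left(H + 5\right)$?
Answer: $\frac{163951}{75} \approx 2186.0$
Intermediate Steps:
$u{\left(H,m \right)} = 10 + 2 H$ ($u{\left(H,m \right)} = 2 \left(5 + H\right) = 10 + 2 H$)
$\left(\frac{u{\left(-1,32 \right)}}{600} + 2206\right) - 20 = \left(\frac{10 + 2 \left(-1\right)}{600} + 2206\right) - 20 = \left(\left(10 - 2\right) \frac{1}{600} + 2206\right) - 20 = \left(8 \cdot \frac{1}{600} + 2206\right) - 20 = \left(\frac{1}{75} + 2206\right) - 20 = \frac{165451}{75} - 20 = \frac{163951}{75}$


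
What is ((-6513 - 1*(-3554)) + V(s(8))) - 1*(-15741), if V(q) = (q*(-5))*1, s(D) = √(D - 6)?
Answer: 12782 - 5*√2 ≈ 12775.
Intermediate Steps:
s(D) = √(-6 + D)
V(q) = -5*q (V(q) = -5*q*1 = -5*q)
((-6513 - 1*(-3554)) + V(s(8))) - 1*(-15741) = ((-6513 - 1*(-3554)) - 5*√(-6 + 8)) - 1*(-15741) = ((-6513 + 3554) - 5*√2) + 15741 = (-2959 - 5*√2) + 15741 = 12782 - 5*√2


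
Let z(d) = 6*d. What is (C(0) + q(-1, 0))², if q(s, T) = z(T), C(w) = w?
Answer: 0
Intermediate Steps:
q(s, T) = 6*T
(C(0) + q(-1, 0))² = (0 + 6*0)² = (0 + 0)² = 0² = 0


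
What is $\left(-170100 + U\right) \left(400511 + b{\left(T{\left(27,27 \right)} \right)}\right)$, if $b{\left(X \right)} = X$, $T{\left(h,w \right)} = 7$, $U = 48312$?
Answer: $-48778286184$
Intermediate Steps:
$\left(-170100 + U\right) \left(400511 + b{\left(T{\left(27,27 \right)} \right)}\right) = \left(-170100 + 48312\right) \left(400511 + 7\right) = \left(-121788\right) 400518 = -48778286184$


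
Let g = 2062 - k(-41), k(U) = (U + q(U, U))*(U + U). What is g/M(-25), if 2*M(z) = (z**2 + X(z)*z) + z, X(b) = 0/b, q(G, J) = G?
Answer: -777/50 ≈ -15.540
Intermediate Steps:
k(U) = 4*U**2 (k(U) = (U + U)*(U + U) = (2*U)*(2*U) = 4*U**2)
X(b) = 0
M(z) = z/2 + z**2/2 (M(z) = ((z**2 + 0*z) + z)/2 = ((z**2 + 0) + z)/2 = (z**2 + z)/2 = (z + z**2)/2 = z/2 + z**2/2)
g = -4662 (g = 2062 - 4*(-41)**2 = 2062 - 4*1681 = 2062 - 1*6724 = 2062 - 6724 = -4662)
g/M(-25) = -4662*(-2/(25*(1 - 25))) = -4662/((1/2)*(-25)*(-24)) = -4662/300 = -4662*1/300 = -777/50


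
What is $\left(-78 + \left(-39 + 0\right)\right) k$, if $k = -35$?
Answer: $4095$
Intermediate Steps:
$\left(-78 + \left(-39 + 0\right)\right) k = \left(-78 + \left(-39 + 0\right)\right) \left(-35\right) = \left(-78 - 39\right) \left(-35\right) = \left(-117\right) \left(-35\right) = 4095$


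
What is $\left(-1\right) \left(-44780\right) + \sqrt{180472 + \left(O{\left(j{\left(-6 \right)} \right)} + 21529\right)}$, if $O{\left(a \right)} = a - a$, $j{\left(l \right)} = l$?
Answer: $44780 + \sqrt{202001} \approx 45229.0$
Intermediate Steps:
$O{\left(a \right)} = 0$
$\left(-1\right) \left(-44780\right) + \sqrt{180472 + \left(O{\left(j{\left(-6 \right)} \right)} + 21529\right)} = \left(-1\right) \left(-44780\right) + \sqrt{180472 + \left(0 + 21529\right)} = 44780 + \sqrt{180472 + 21529} = 44780 + \sqrt{202001}$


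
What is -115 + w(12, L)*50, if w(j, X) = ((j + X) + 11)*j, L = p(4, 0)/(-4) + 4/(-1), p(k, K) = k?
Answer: 10685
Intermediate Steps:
L = -5 (L = 4/(-4) + 4/(-1) = 4*(-¼) + 4*(-1) = -1 - 4 = -5)
w(j, X) = j*(11 + X + j) (w(j, X) = ((X + j) + 11)*j = (11 + X + j)*j = j*(11 + X + j))
-115 + w(12, L)*50 = -115 + (12*(11 - 5 + 12))*50 = -115 + (12*18)*50 = -115 + 216*50 = -115 + 10800 = 10685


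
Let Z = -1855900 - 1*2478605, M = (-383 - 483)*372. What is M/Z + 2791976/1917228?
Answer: 1059956063878/692519529345 ≈ 1.5306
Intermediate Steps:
M = -322152 (M = -866*372 = -322152)
Z = -4334505 (Z = -1855900 - 2478605 = -4334505)
M/Z + 2791976/1917228 = -322152/(-4334505) + 2791976/1917228 = -322152*(-1/4334505) + 2791976*(1/1917228) = 107384/1444835 + 697994/479307 = 1059956063878/692519529345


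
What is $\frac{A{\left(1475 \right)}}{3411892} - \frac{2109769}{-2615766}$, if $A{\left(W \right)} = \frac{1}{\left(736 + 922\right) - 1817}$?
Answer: $\frac{63585018282387}{78834947955236} \approx 0.80656$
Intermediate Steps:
$A{\left(W \right)} = - \frac{1}{159}$ ($A{\left(W \right)} = \frac{1}{1658 - 1817} = \frac{1}{-159} = - \frac{1}{159}$)
$\frac{A{\left(1475 \right)}}{3411892} - \frac{2109769}{-2615766} = - \frac{1}{159 \cdot 3411892} - \frac{2109769}{-2615766} = \left(- \frac{1}{159}\right) \frac{1}{3411892} - - \frac{2109769}{2615766} = - \frac{1}{542490828} + \frac{2109769}{2615766} = \frac{63585018282387}{78834947955236}$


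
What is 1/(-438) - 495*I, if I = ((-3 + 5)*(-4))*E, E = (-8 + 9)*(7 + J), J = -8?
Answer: -1734481/438 ≈ -3960.0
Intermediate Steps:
E = -1 (E = (-8 + 9)*(7 - 8) = 1*(-1) = -1)
I = 8 (I = ((-3 + 5)*(-4))*(-1) = (2*(-4))*(-1) = -8*(-1) = 8)
1/(-438) - 495*I = 1/(-438) - 495*8 = -1/438 - 3960 = -1734481/438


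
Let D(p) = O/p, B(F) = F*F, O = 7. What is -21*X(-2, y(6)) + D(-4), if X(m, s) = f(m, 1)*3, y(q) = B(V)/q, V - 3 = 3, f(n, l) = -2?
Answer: 497/4 ≈ 124.25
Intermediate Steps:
V = 6 (V = 3 + 3 = 6)
B(F) = F²
y(q) = 36/q (y(q) = 6²/q = 36/q)
D(p) = 7/p
X(m, s) = -6 (X(m, s) = -2*3 = -6)
-21*X(-2, y(6)) + D(-4) = -21*(-6) + 7/(-4) = 126 + 7*(-¼) = 126 - 7/4 = 497/4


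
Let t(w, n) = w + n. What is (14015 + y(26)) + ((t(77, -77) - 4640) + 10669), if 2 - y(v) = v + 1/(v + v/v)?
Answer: 540539/27 ≈ 20020.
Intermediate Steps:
t(w, n) = n + w
y(v) = 2 - v - 1/(1 + v) (y(v) = 2 - (v + 1/(v + v/v)) = 2 - (v + 1/(v + 1)) = 2 - (v + 1/(1 + v)) = 2 + (-v - 1/(1 + v)) = 2 - v - 1/(1 + v))
(14015 + y(26)) + ((t(77, -77) - 4640) + 10669) = (14015 + (1 + 26 - 1*26**2)/(1 + 26)) + (((-77 + 77) - 4640) + 10669) = (14015 + (1 + 26 - 1*676)/27) + ((0 - 4640) + 10669) = (14015 + (1 + 26 - 676)/27) + (-4640 + 10669) = (14015 + (1/27)*(-649)) + 6029 = (14015 - 649/27) + 6029 = 377756/27 + 6029 = 540539/27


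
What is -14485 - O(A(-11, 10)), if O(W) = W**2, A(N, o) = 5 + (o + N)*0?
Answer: -14510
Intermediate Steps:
A(N, o) = 5 (A(N, o) = 5 + (N + o)*0 = 5 + 0 = 5)
-14485 - O(A(-11, 10)) = -14485 - 1*5**2 = -14485 - 1*25 = -14485 - 25 = -14510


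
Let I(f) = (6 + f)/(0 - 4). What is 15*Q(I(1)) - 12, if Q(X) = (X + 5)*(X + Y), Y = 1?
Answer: -777/16 ≈ -48.563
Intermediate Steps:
I(f) = -3/2 - f/4 (I(f) = (6 + f)/(-4) = (6 + f)*(-¼) = -3/2 - f/4)
Q(X) = (1 + X)*(5 + X) (Q(X) = (X + 5)*(X + 1) = (5 + X)*(1 + X) = (1 + X)*(5 + X))
15*Q(I(1)) - 12 = 15*(5 + (-3/2 - ¼*1)² + 6*(-3/2 - ¼*1)) - 12 = 15*(5 + (-3/2 - ¼)² + 6*(-3/2 - ¼)) - 12 = 15*(5 + (-7/4)² + 6*(-7/4)) - 12 = 15*(5 + 49/16 - 21/2) - 12 = 15*(-39/16) - 12 = -585/16 - 12 = -777/16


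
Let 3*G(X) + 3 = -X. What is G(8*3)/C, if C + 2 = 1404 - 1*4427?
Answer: 9/3025 ≈ 0.0029752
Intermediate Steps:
C = -3025 (C = -2 + (1404 - 1*4427) = -2 + (1404 - 4427) = -2 - 3023 = -3025)
G(X) = -1 - X/3 (G(X) = -1 + (-X)/3 = -1 - X/3)
G(8*3)/C = (-1 - 8*3/3)/(-3025) = (-1 - ⅓*24)*(-1/3025) = (-1 - 8)*(-1/3025) = -9*(-1/3025) = 9/3025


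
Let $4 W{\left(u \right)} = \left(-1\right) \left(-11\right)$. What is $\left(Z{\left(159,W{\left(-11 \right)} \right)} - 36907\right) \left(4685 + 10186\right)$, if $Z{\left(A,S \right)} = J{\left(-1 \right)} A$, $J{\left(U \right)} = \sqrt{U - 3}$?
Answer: $-548843997 + 4728978 i \approx -5.4884 \cdot 10^{8} + 4.729 \cdot 10^{6} i$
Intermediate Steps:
$J{\left(U \right)} = \sqrt{-3 + U}$
$W{\left(u \right)} = \frac{11}{4}$ ($W{\left(u \right)} = \frac{\left(-1\right) \left(-11\right)}{4} = \frac{1}{4} \cdot 11 = \frac{11}{4}$)
$Z{\left(A,S \right)} = 2 i A$ ($Z{\left(A,S \right)} = \sqrt{-3 - 1} A = \sqrt{-4} A = 2 i A$)
$\left(Z{\left(159,W{\left(-11 \right)} \right)} - 36907\right) \left(4685 + 10186\right) = \left(2 i 159 - 36907\right) \left(4685 + 10186\right) = \left(318 i - 36907\right) 14871 = \left(-36907 + 318 i\right) 14871 = -548843997 + 4728978 i$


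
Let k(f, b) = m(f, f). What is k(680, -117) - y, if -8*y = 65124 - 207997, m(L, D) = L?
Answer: -137433/8 ≈ -17179.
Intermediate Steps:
k(f, b) = f
y = 142873/8 (y = -(65124 - 207997)/8 = -⅛*(-142873) = 142873/8 ≈ 17859.)
k(680, -117) - y = 680 - 1*142873/8 = 680 - 142873/8 = -137433/8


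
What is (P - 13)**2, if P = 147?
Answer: 17956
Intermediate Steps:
(P - 13)**2 = (147 - 13)**2 = 134**2 = 17956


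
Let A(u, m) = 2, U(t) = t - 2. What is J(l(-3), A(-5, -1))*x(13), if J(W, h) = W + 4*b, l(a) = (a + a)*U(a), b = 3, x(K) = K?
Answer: 546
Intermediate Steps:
U(t) = -2 + t
l(a) = 2*a*(-2 + a) (l(a) = (a + a)*(-2 + a) = (2*a)*(-2 + a) = 2*a*(-2 + a))
J(W, h) = 12 + W (J(W, h) = W + 4*3 = W + 12 = 12 + W)
J(l(-3), A(-5, -1))*x(13) = (12 + 2*(-3)*(-2 - 3))*13 = (12 + 2*(-3)*(-5))*13 = (12 + 30)*13 = 42*13 = 546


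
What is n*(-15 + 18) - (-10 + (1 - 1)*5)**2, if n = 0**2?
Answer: -100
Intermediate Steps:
n = 0
n*(-15 + 18) - (-10 + (1 - 1)*5)**2 = 0*(-15 + 18) - (-10 + (1 - 1)*5)**2 = 0*3 - (-10 + 0*5)**2 = 0 - (-10 + 0)**2 = 0 - 1*(-10)**2 = 0 - 1*100 = 0 - 100 = -100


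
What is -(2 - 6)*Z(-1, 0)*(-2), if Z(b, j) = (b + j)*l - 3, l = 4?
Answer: 56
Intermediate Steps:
Z(b, j) = -3 + 4*b + 4*j (Z(b, j) = (b + j)*4 - 3 = (4*b + 4*j) - 3 = -3 + 4*b + 4*j)
-(2 - 6)*Z(-1, 0)*(-2) = -(2 - 6)*(-3 + 4*(-1) + 4*0)*(-2) = -(-4*(-3 - 4 + 0))*(-2) = -(-4*(-7))*(-2) = -28*(-2) = -1*(-56) = 56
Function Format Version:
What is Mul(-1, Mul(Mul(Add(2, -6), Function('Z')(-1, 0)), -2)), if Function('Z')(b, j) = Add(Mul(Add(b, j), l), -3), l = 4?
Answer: 56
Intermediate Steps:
Function('Z')(b, j) = Add(-3, Mul(4, b), Mul(4, j)) (Function('Z')(b, j) = Add(Mul(Add(b, j), 4), -3) = Add(Add(Mul(4, b), Mul(4, j)), -3) = Add(-3, Mul(4, b), Mul(4, j)))
Mul(-1, Mul(Mul(Add(2, -6), Function('Z')(-1, 0)), -2)) = Mul(-1, Mul(Mul(Add(2, -6), Add(-3, Mul(4, -1), Mul(4, 0))), -2)) = Mul(-1, Mul(Mul(-4, Add(-3, -4, 0)), -2)) = Mul(-1, Mul(Mul(-4, -7), -2)) = Mul(-1, Mul(28, -2)) = Mul(-1, -56) = 56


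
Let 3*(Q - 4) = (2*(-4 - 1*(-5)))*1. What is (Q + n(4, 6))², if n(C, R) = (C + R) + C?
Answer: 3136/9 ≈ 348.44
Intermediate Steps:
n(C, R) = R + 2*C
Q = 14/3 (Q = 4 + ((2*(-4 - 1*(-5)))*1)/3 = 4 + ((2*(-4 + 5))*1)/3 = 4 + ((2*1)*1)/3 = 4 + (2*1)/3 = 4 + (⅓)*2 = 4 + ⅔ = 14/3 ≈ 4.6667)
(Q + n(4, 6))² = (14/3 + (6 + 2*4))² = (14/3 + (6 + 8))² = (14/3 + 14)² = (56/3)² = 3136/9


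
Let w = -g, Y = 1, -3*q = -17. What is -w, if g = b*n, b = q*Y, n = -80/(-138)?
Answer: 680/207 ≈ 3.2850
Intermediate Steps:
q = 17/3 (q = -⅓*(-17) = 17/3 ≈ 5.6667)
n = 40/69 (n = -80*(-1/138) = 40/69 ≈ 0.57971)
b = 17/3 (b = (17/3)*1 = 17/3 ≈ 5.6667)
g = 680/207 (g = (17/3)*(40/69) = 680/207 ≈ 3.2850)
w = -680/207 (w = -1*680/207 = -680/207 ≈ -3.2850)
-w = -1*(-680/207) = 680/207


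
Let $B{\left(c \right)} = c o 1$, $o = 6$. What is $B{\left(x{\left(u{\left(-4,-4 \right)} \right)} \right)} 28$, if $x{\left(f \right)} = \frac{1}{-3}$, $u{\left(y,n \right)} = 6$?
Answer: $-56$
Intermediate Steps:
$x{\left(f \right)} = - \frac{1}{3}$
$B{\left(c \right)} = 6 c$ ($B{\left(c \right)} = c 6 \cdot 1 = 6 c 1 = 6 c$)
$B{\left(x{\left(u{\left(-4,-4 \right)} \right)} \right)} 28 = 6 \left(- \frac{1}{3}\right) 28 = \left(-2\right) 28 = -56$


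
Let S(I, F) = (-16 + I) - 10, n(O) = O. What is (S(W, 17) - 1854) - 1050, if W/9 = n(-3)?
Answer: -2957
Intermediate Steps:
W = -27 (W = 9*(-3) = -27)
S(I, F) = -26 + I
(S(W, 17) - 1854) - 1050 = ((-26 - 27) - 1854) - 1050 = (-53 - 1854) - 1050 = -1907 - 1050 = -2957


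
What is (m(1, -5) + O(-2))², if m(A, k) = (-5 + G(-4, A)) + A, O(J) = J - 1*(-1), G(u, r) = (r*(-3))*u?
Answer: 49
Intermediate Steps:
G(u, r) = -3*r*u (G(u, r) = (-3*r)*u = -3*r*u)
O(J) = 1 + J (O(J) = J + 1 = 1 + J)
m(A, k) = -5 + 13*A (m(A, k) = (-5 - 3*A*(-4)) + A = (-5 + 12*A) + A = -5 + 13*A)
(m(1, -5) + O(-2))² = ((-5 + 13*1) + (1 - 2))² = ((-5 + 13) - 1)² = (8 - 1)² = 7² = 49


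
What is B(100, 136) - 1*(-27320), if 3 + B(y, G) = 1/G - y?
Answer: 3701513/136 ≈ 27217.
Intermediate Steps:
B(y, G) = -3 + 1/G - y (B(y, G) = -3 + (1/G - y) = -3 + 1/G - y)
B(100, 136) - 1*(-27320) = (-3 + 1/136 - 1*100) - 1*(-27320) = (-3 + 1/136 - 100) + 27320 = -14007/136 + 27320 = 3701513/136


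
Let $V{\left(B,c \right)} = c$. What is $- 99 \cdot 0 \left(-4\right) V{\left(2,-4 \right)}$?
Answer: $0$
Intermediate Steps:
$- 99 \cdot 0 \left(-4\right) V{\left(2,-4 \right)} = - 99 \cdot 0 \left(-4\right) \left(-4\right) = - 99 \cdot 0 \left(-4\right) = \left(-99\right) 0 = 0$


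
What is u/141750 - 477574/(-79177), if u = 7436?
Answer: 4877491048/801667125 ≈ 6.0842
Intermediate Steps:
u/141750 - 477574/(-79177) = 7436/141750 - 477574/(-79177) = 7436*(1/141750) - 477574*(-1/79177) = 3718/70875 + 477574/79177 = 4877491048/801667125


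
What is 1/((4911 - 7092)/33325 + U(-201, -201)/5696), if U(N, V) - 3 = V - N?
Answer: -189819200/12323001 ≈ -15.404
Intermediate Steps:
U(N, V) = 3 + V - N (U(N, V) = 3 + (V - N) = 3 + V - N)
1/((4911 - 7092)/33325 + U(-201, -201)/5696) = 1/((4911 - 7092)/33325 + (3 - 201 - 1*(-201))/5696) = 1/(-2181*1/33325 + (3 - 201 + 201)*(1/5696)) = 1/(-2181/33325 + 3*(1/5696)) = 1/(-2181/33325 + 3/5696) = 1/(-12323001/189819200) = -189819200/12323001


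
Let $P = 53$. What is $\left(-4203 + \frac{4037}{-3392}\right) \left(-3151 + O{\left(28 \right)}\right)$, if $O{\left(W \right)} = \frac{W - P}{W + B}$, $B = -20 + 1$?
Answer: $\frac{12649163731}{954} \approx 1.3259 \cdot 10^{7}$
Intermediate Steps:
$B = -19$
$O{\left(W \right)} = \frac{-53 + W}{-19 + W}$ ($O{\left(W \right)} = \frac{W - 53}{W - 19} = \frac{W - 53}{-19 + W} = \frac{-53 + W}{-19 + W}$)
$\left(-4203 + \frac{4037}{-3392}\right) \left(-3151 + O{\left(28 \right)}\right) = \left(-4203 + \frac{4037}{-3392}\right) \left(-3151 + \frac{-53 + 28}{-19 + 28}\right) = \left(-4203 + 4037 \left(- \frac{1}{3392}\right)\right) \left(-3151 + \frac{1}{9} \left(-25\right)\right) = \left(-4203 - \frac{4037}{3392}\right) \left(-3151 + \frac{1}{9} \left(-25\right)\right) = - \frac{14260613 \left(-3151 - \frac{25}{9}\right)}{3392} = \left(- \frac{14260613}{3392}\right) \left(- \frac{28384}{9}\right) = \frac{12649163731}{954}$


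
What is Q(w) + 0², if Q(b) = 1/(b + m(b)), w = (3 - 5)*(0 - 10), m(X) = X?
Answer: 1/40 ≈ 0.025000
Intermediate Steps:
w = 20 (w = -2*(-10) = 20)
Q(b) = 1/(2*b) (Q(b) = 1/(b + b) = 1/(2*b))
Q(w) + 0² = (½)/20 + 0² = (½)*(1/20) + 0 = 1/40 + 0 = 1/40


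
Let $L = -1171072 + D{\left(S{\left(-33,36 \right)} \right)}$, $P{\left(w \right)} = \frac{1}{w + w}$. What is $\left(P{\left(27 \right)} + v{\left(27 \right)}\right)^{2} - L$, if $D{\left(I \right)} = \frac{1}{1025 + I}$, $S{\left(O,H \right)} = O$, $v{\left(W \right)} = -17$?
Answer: $\frac{847090335839}{723168} \approx 1.1714 \cdot 10^{6}$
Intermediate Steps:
$P{\left(w \right)} = \frac{1}{2 w}$
$L = - \frac{1161703423}{992}$ ($L = -1171072 + \frac{1}{1025 - 33} = -1171072 + \frac{1}{992} = - \frac{1161703423}{992} \approx -1.1711 \cdot 10^{6}$)
$\left(P{\left(27 \right)} + v{\left(27 \right)}\right)^{2} - L = \left(\frac{1}{2 \cdot 27} - 17\right)^{2} - - \frac{1161703423}{992} = \left(\frac{1}{2} \cdot \frac{1}{27} - 17\right)^{2} + \frac{1161703423}{992} = \left(\frac{1}{54} - 17\right)^{2} + \frac{1161703423}{992} = \left(- \frac{917}{54}\right)^{2} + \frac{1161703423}{992} = \frac{840889}{2916} + \frac{1161703423}{992} = \frac{847090335839}{723168}$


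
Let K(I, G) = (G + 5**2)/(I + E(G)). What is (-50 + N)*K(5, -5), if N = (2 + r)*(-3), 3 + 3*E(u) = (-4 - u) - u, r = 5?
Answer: -710/3 ≈ -236.67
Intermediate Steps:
E(u) = -7/3 - 2*u/3 (E(u) = -1 + ((-4 - u) - u)/3 = -1 + (-4 - 2*u)/3 = -1 + (-4/3 - 2*u/3) = -7/3 - 2*u/3)
N = -21 (N = (2 + 5)*(-3) = 7*(-3) = -21)
K(I, G) = (25 + G)/(-7/3 + I - 2*G/3) (K(I, G) = (G + 5**2)/(I + (-7/3 - 2*G/3)) = (G + 25)/(-7/3 + I - 2*G/3) = (25 + G)/(-7/3 + I - 2*G/3))
(-50 + N)*K(5, -5) = (-50 - 21)*(3*(-25 - 1*(-5))/(7 - 3*5 + 2*(-5))) = -213*(-25 + 5)/(7 - 15 - 10) = -213*(-20)/(-18) = -213*(-1)*(-20)/18 = -71*10/3 = -710/3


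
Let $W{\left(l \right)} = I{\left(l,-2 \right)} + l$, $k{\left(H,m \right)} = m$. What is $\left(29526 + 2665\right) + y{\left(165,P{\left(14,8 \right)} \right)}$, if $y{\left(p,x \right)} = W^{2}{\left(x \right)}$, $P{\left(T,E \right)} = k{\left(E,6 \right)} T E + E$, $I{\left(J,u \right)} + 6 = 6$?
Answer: $494591$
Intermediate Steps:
$I{\left(J,u \right)} = 0$ ($I{\left(J,u \right)} = -6 + 6 = 0$)
$W{\left(l \right)} = l$ ($W{\left(l \right)} = 0 + l = l$)
$P{\left(T,E \right)} = E + 6 E T$ ($P{\left(T,E \right)} = 6 T E + E = 6 E T + E = E + 6 E T$)
$y{\left(p,x \right)} = x^{2}$
$\left(29526 + 2665\right) + y{\left(165,P{\left(14,8 \right)} \right)} = \left(29526 + 2665\right) + \left(8 \left(1 + 6 \cdot 14\right)\right)^{2} = 32191 + \left(8 \left(1 + 84\right)\right)^{2} = 32191 + \left(8 \cdot 85\right)^{2} = 32191 + 680^{2} = 32191 + 462400 = 494591$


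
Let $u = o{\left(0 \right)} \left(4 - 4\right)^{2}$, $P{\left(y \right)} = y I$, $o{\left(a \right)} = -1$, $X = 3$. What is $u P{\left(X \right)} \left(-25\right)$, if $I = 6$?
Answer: $0$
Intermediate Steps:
$P{\left(y \right)} = 6 y$ ($P{\left(y \right)} = y 6 = 6 y$)
$u = 0$ ($u = - \left(4 - 4\right)^{2} = - 0^{2} = \left(-1\right) 0 = 0$)
$u P{\left(X \right)} \left(-25\right) = 0 \cdot 6 \cdot 3 \left(-25\right) = 0 \cdot 18 \left(-25\right) = 0 \left(-25\right) = 0$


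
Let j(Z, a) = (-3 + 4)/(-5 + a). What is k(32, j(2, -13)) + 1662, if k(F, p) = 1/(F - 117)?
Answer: 141269/85 ≈ 1662.0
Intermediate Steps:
j(Z, a) = 1/(-5 + a)
k(F, p) = 1/(-117 + F)
k(32, j(2, -13)) + 1662 = 1/(-117 + 32) + 1662 = 1/(-85) + 1662 = -1/85 + 1662 = 141269/85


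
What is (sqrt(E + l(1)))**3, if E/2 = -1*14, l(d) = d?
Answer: -81*I*sqrt(3) ≈ -140.3*I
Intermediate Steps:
E = -28 (E = 2*(-1*14) = 2*(-14) = -28)
(sqrt(E + l(1)))**3 = (sqrt(-28 + 1))**3 = (sqrt(-27))**3 = (3*I*sqrt(3))**3 = -81*I*sqrt(3)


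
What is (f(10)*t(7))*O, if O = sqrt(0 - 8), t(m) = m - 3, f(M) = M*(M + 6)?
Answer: 1280*I*sqrt(2) ≈ 1810.2*I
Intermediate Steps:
f(M) = M*(6 + M)
t(m) = -3 + m
O = 2*I*sqrt(2) (O = sqrt(-8) = 2*I*sqrt(2) ≈ 2.8284*I)
(f(10)*t(7))*O = ((10*(6 + 10))*(-3 + 7))*(2*I*sqrt(2)) = ((10*16)*4)*(2*I*sqrt(2)) = (160*4)*(2*I*sqrt(2)) = 640*(2*I*sqrt(2)) = 1280*I*sqrt(2)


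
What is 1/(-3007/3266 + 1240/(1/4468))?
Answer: 3266/18094682113 ≈ 1.8049e-7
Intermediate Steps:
1/(-3007/3266 + 1240/(1/4468)) = 1/(-3007*1/3266 + 1240/(1/4468)) = 1/(-3007/3266 + 1240*4468) = 1/(-3007/3266 + 5540320) = 1/(18094682113/3266) = 3266/18094682113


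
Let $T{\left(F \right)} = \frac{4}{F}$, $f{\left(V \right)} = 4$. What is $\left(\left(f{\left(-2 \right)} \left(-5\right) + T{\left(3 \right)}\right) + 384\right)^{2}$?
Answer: $\frac{1201216}{9} \approx 1.3347 \cdot 10^{5}$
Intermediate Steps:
$\left(\left(f{\left(-2 \right)} \left(-5\right) + T{\left(3 \right)}\right) + 384\right)^{2} = \left(\left(4 \left(-5\right) + \frac{4}{3}\right) + 384\right)^{2} = \left(\left(-20 + 4 \cdot \frac{1}{3}\right) + 384\right)^{2} = \left(\left(-20 + \frac{4}{3}\right) + 384\right)^{2} = \left(- \frac{56}{3} + 384\right)^{2} = \left(\frac{1096}{3}\right)^{2} = \frac{1201216}{9}$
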